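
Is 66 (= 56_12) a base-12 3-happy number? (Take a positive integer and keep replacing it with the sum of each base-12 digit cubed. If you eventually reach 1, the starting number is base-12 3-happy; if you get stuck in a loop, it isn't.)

base-12 3-happy

66 = (5,6)_12 → 5³ + 6³ = 341
341 = (2,4,5)_12 → 2³ + 4³ + 5³ = 197
197 = (1,4,5)_12 → 1³ + 4³ + 5³ = 190
190 = (1,3,10)_12 → 1³ + 3³ + 10³ = 1028
1028 = (7,1,8)_12 → 7³ + 1³ + 8³ = 856
856 = (5,11,4)_12 → 5³ + 11³ + 4³ = 1520
1520 = (10,6,8)_12 → 10³ + 6³ + 8³ = 1728
1728 = (1,0,0,0)_12 → 1³ + 0³ + 0³ + 0³ = 1  — reached 1.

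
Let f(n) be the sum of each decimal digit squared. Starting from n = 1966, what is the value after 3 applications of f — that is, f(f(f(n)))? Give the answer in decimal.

1966 → 1² + 9² + 6² + 6² = 154
154 → 1² + 5² + 4² = 42
42 → 4² + 2² = 20

20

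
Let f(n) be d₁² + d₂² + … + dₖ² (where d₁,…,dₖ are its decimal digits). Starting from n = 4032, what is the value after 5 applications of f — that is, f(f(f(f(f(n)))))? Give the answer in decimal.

42

4032 → 4² + 0² + 3² + 2² = 16 + 0 + 9 + 4 = 29
29 → 2² + 9² = 4 + 81 = 85
85 → 8² + 5² = 64 + 25 = 89
89 → 8² + 9² = 64 + 81 = 145
145 → 1² + 4² + 5² = 1 + 16 + 25 = 42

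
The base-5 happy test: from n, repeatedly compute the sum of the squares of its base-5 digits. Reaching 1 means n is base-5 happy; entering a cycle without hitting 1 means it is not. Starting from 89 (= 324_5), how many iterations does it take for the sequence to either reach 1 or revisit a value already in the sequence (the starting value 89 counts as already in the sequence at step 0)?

4

89 = (3,2,4)_5 → 3² + 2² + 4² = 29
29 = (1,0,4)_5 → 1² + 0² + 4² = 17
17 = (3,2)_5 → 3² + 2² = 13
13 = (2,3)_5 → 2² + 3² = 13  — 13 repeats.
That took 4 steps.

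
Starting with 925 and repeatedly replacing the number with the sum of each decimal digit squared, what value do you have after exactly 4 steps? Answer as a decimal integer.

16

925 → 110
110 → 2
2 → 4
4 → 16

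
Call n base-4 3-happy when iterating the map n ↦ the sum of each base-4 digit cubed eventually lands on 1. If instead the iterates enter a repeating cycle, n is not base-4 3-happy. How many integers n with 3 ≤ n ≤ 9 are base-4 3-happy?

3: 3 → 27 → 36 → 9 → 9  — not base-4 3-happy
4: 4 → 1  — base-4 3-happy
5: 5 → 2 → 8 → 8  — not base-4 3-happy
6: 6 → 9 → 9  — not base-4 3-happy
7: 7 → 28 → 28  — not base-4 3-happy
8: 8 → 8  — not base-4 3-happy
9: 9 → 9  — not base-4 3-happy
base-4 3-happy: 4

1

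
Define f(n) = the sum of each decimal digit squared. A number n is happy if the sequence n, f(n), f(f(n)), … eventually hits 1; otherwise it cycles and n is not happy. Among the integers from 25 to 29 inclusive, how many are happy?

1

25: 25 → 29 → 85 → 89 → 145 → 42 → 20 → 4 → 16 → 37 → 58 → 89  (repeats 89)
26: 26 → 40 → 16 → 37 → 58 → 89 → 145 → 42 → 20 → 4 → 16  (repeats 16)
27: 27 → 53 → 34 → 25 → 29 → 85 → 89 → 145 → 42 → 20 → 4 → 16 → 37 → 58 → 89  (repeats 89)
28: 28 → 68 → 100 → 1  (reaches 1)
29: 29 → 85 → 89 → 145 → 42 → 20 → 4 → 16 → 37 → 58 → 89  (repeats 89)
happy: 28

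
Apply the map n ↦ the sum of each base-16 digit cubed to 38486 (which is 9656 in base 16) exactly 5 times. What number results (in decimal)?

38486 = (9,6,5,6)_16 → 9³ + 6³ + 5³ + 6³ = 1286
1286 = (5,0,6)_16 → 5³ + 0³ + 6³ = 341
341 = (1,5,5)_16 → 1³ + 5³ + 5³ = 251
251 = (15,11)_16 → 15³ + 11³ = 4706
4706 = (1,2,6,2)_16 → 1³ + 2³ + 6³ + 2³ = 233

233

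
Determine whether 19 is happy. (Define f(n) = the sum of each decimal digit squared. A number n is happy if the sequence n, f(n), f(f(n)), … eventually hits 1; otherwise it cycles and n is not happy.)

19 → 82
82 → 68
68 → 100
100 → 1  — reached 1.

happy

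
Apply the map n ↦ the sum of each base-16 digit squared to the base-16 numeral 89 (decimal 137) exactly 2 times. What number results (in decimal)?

137 = (8,9)_16 → 8² + 9² = 64 + 81 = 145
145 = (9,1)_16 → 9² + 1² = 81 + 1 = 82

82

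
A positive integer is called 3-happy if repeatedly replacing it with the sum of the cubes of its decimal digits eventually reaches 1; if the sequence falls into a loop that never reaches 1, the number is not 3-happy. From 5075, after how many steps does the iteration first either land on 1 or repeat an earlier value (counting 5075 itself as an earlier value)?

9

5075 → 5³ + 0³ + 7³ + 5³ = 125 + 0 + 343 + 125 = 593
593 → 5³ + 9³ + 3³ = 125 + 729 + 27 = 881
881 → 8³ + 8³ + 1³ = 512 + 512 + 1 = 1025
1025 → 1³ + 0³ + 2³ + 5³ = 1 + 0 + 8 + 125 = 134
134 → 1³ + 3³ + 4³ = 1 + 27 + 64 = 92
92 → 9³ + 2³ = 729 + 8 = 737
737 → 7³ + 3³ + 7³ = 343 + 27 + 343 = 713
713 → 7³ + 1³ + 3³ = 343 + 1 + 27 = 371
371 → 3³ + 7³ + 1³ = 27 + 343 + 1 = 371  — 371 repeats.
That took 9 steps.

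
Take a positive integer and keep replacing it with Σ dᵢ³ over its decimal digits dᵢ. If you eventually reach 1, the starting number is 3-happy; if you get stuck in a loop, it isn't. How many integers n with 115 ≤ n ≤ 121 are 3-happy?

115: 115 → 127 → 352 → 160 → 217 → 352  (repeats 352)
116: 116 → 218 → 521 → 134 → 92 → 737 → 713 → 371 → 371  (repeats 371)
117: 117 → 345 → 216 → 225 → 141 → 66 → 432 → 99 → 1458 → 702 → 351 → 153 → 153  (repeats 153)
118: 118 → 514 → 190 → 730 → 370 → 370  (repeats 370)
119: 119 → 731 → 371 → 371  (repeats 371)
120: 120 → 9 → 729 → 1080 → 513 → 153 → 153  (repeats 153)
121: 121 → 10 → 1  (reaches 1)
3-happy: 121

1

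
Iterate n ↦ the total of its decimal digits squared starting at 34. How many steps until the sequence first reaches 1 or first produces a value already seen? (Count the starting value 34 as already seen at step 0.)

34 → 3² + 4² = 25
25 → 2² + 5² = 29
29 → 2² + 9² = 85
85 → 8² + 5² = 89
89 → 8² + 9² = 145
145 → 1² + 4² + 5² = 42
42 → 4² + 2² = 20
20 → 2² + 0² = 4
4 → 4² = 16
16 → 1² + 6² = 37
37 → 3² + 7² = 58
58 → 5² + 8² = 89  — 89 repeats.
That took 12 steps.

12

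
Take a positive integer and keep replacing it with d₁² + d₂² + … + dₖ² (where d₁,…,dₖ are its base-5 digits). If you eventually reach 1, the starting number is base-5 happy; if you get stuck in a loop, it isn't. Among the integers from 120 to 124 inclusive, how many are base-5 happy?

2

120: 120 → 32 → 6 → 2 → 4 → 16 → 10 → 4  — not base-5 happy
121: 121 → 33 → 11 → 5 → 1  — base-5 happy
122: 122 → 36 → 6 → 2 → 4 → 16 → 10 → 4  — not base-5 happy
123: 123 → 41 → 11 → 5 → 1  — base-5 happy
124: 124 → 48 → 26 → 2 → 4 → 16 → 10 → 4  — not base-5 happy
base-5 happy: 121, 123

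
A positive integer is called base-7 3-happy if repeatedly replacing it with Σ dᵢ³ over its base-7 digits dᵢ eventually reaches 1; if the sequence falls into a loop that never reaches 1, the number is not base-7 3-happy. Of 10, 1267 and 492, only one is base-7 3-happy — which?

10: 10 → 28 → 64 → 10  — repeats 10 (not base-7 3-happy)
1267: 1267 → 307 → 433 → 343 → 1  — reaches 1 (base-7 3-happy)
492: 492 → 36 → 126 → 72 → 36  — repeats 36 (not base-7 3-happy)

1267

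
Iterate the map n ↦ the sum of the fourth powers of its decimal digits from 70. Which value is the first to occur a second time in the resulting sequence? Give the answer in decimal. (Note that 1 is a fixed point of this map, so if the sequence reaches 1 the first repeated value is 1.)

70 → 7⁴ + 0⁴ = 2401
2401 → 2⁴ + 4⁴ + 0⁴ + 1⁴ = 273
273 → 2⁴ + 7⁴ + 3⁴ = 2498
2498 → 2⁴ + 4⁴ + 9⁴ + 8⁴ = 10929
10929 → 1⁴ + 0⁴ + 9⁴ + 2⁴ + 9⁴ = 13139
13139 → 1⁴ + 3⁴ + 1⁴ + 3⁴ + 9⁴ = 6725
6725 → 6⁴ + 7⁴ + 2⁴ + 5⁴ = 4338
4338 → 4⁴ + 3⁴ + 3⁴ + 8⁴ = 4514
4514 → 4⁴ + 5⁴ + 1⁴ + 4⁴ = 1138
1138 → 1⁴ + 1⁴ + 3⁴ + 8⁴ = 4179
4179 → 4⁴ + 1⁴ + 7⁴ + 9⁴ = 9219
9219 → 9⁴ + 2⁴ + 1⁴ + 9⁴ = 13139  — 13139 already appeared earlier.

13139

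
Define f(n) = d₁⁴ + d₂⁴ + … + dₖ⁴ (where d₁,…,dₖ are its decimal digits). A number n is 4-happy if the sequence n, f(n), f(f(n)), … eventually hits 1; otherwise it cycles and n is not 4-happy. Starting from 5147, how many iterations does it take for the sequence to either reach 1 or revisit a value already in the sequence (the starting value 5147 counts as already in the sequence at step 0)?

5147 → 5⁴ + 1⁴ + 4⁴ + 7⁴ = 3283
3283 → 3⁴ + 2⁴ + 8⁴ + 3⁴ = 4274
4274 → 4⁴ + 2⁴ + 7⁴ + 4⁴ = 2929
2929 → 2⁴ + 9⁴ + 2⁴ + 9⁴ = 13154
13154 → 1⁴ + 3⁴ + 1⁴ + 5⁴ + 4⁴ = 964
964 → 9⁴ + 6⁴ + 4⁴ = 8113
8113 → 8⁴ + 1⁴ + 1⁴ + 3⁴ = 4179
4179 → 4⁴ + 1⁴ + 7⁴ + 9⁴ = 9219
9219 → 9⁴ + 2⁴ + 1⁴ + 9⁴ = 13139
13139 → 1⁴ + 3⁴ + 1⁴ + 3⁴ + 9⁴ = 6725
6725 → 6⁴ + 7⁴ + 2⁴ + 5⁴ = 4338
4338 → 4⁴ + 3⁴ + 3⁴ + 8⁴ = 4514
4514 → 4⁴ + 5⁴ + 1⁴ + 4⁴ = 1138
1138 → 1⁴ + 1⁴ + 3⁴ + 8⁴ = 4179  — 4179 repeats.
That took 14 steps.

14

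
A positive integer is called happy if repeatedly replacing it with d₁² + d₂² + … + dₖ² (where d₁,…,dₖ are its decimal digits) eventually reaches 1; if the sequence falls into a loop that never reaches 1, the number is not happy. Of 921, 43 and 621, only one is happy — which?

921

921: 921 → 86 → 100 → 1  — reaches 1 (happy)
43: 43 → 25 → 29 → 85 → 89 → 145 → 42 → 20 → 4 → 16 → 37 → 58 → 89  — repeats 89 (not happy)
621: 621 → 41 → 17 → 50 → 25 → 29 → 85 → 89 → 145 → 42 → 20 → 4 → 16 → 37 → 58 → 89  — repeats 89 (not happy)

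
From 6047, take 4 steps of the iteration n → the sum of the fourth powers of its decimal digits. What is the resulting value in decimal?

6047 → 3953
3953 → 7348
7348 → 6834
6834 → 5729

5729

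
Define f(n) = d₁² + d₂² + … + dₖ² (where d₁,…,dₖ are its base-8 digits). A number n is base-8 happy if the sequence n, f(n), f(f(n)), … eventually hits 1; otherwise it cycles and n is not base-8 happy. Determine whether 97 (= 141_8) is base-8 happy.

97 = (1,4,1)_8 → 1² + 4² + 1² = 18
18 = (2,2)_8 → 2² + 2² = 8
8 = (1,0)_8 → 1² + 0² = 1  — reached 1.

base-8 happy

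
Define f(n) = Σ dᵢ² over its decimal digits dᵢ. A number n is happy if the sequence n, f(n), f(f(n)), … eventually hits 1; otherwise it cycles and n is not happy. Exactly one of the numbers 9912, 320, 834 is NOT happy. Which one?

9912: 9912 → 167 → 86 → 100 → 1  — reaches 1 (happy)
320: 320 → 13 → 10 → 1  — reaches 1 (happy)
834: 834 → 89 → 145 → 42 → 20 → 4 → 16 → 37 → 58 → 89  — repeats 89 (not happy)

834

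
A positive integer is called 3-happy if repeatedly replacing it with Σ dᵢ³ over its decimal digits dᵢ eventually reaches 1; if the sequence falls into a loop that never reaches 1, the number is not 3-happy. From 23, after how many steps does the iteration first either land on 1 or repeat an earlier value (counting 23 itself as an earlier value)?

23 → 35
35 → 152
152 → 134
134 → 92
92 → 737
737 → 713
713 → 371
371 → 371  — 371 repeats.
That took 8 steps.

8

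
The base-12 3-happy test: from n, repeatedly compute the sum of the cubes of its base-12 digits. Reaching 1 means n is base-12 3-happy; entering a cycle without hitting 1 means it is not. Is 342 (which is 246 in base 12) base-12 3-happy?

342 = (2,4,6)_12 → 2³ + 4³ + 6³ = 288
288 = (2,0,0)_12 → 2³ + 0³ + 0³ = 8
8 = (8)_12 → 8³ = 512
512 = (3,6,8)_12 → 3³ + 6³ + 8³ = 755
755 = (5,2,11)_12 → 5³ + 2³ + 11³ = 1464
1464 = (10,2,0)_12 → 10³ + 2³ + 0³ = 1008
1008 = (7,0,0)_12 → 7³ + 0³ + 0³ = 343
343 = (2,4,7)_12 → 2³ + 4³ + 7³ = 415
415 = (2,10,7)_12 → 2³ + 10³ + 7³ = 1351
1351 = (9,4,7)_12 → 9³ + 4³ + 7³ = 1136
1136 = (7,10,8)_12 → 7³ + 10³ + 8³ = 1855
1855 = (1,0,10,7)_12 → 1³ + 0³ + 10³ + 7³ = 1344
1344 = (9,4,0)_12 → 9³ + 4³ + 0³ = 793
793 = (5,6,1)_12 → 5³ + 6³ + 1³ = 342  — 342 already seen; the sequence cycles without reaching 1.

not base-12 3-happy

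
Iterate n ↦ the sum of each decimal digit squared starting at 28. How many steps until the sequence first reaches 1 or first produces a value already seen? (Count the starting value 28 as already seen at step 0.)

3

28 → 2² + 8² = 4 + 64 = 68
68 → 6² + 8² = 36 + 64 = 100
100 → 1² + 0² + 0² = 1 + 0 + 0 = 1  — reached 1.
That took 3 steps.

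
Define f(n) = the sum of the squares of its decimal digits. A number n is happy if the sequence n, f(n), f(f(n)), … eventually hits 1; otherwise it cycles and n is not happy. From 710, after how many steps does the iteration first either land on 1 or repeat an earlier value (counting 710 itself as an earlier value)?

13

710 → 7² + 1² + 0² = 50
50 → 5² + 0² = 25
25 → 2² + 5² = 29
29 → 2² + 9² = 85
85 → 8² + 5² = 89
89 → 8² + 9² = 145
145 → 1² + 4² + 5² = 42
42 → 4² + 2² = 20
20 → 2² + 0² = 4
4 → 4² = 16
16 → 1² + 6² = 37
37 → 3² + 7² = 58
58 → 5² + 8² = 89  — 89 repeats.
That took 13 steps.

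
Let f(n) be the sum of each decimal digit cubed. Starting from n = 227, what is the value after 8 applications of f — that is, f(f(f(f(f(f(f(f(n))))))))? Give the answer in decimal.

371

227 → 2³ + 2³ + 7³ = 359
359 → 3³ + 5³ + 9³ = 881
881 → 8³ + 8³ + 1³ = 1025
1025 → 1³ + 0³ + 2³ + 5³ = 134
134 → 1³ + 3³ + 4³ = 92
92 → 9³ + 2³ = 737
737 → 7³ + 3³ + 7³ = 713
713 → 7³ + 1³ + 3³ = 371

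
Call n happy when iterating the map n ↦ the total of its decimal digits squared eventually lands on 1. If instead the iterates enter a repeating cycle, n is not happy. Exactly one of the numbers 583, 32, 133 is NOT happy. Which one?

583

583: 583 → 98 → 145 → 42 → 20 → 4 → 16 → 37 → 58 → 89 → 145  — repeats 145 (not happy)
32: 32 → 13 → 10 → 1  — reaches 1 (happy)
133: 133 → 19 → 82 → 68 → 100 → 1  — reaches 1 (happy)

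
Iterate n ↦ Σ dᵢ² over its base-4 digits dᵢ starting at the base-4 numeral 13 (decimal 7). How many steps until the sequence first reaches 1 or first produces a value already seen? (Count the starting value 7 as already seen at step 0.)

7 = (1,3)_4 → 10
10 = (2,2)_4 → 8
8 = (2,0)_4 → 4
4 = (1,0)_4 → 1  — reached 1.
That took 4 steps.

4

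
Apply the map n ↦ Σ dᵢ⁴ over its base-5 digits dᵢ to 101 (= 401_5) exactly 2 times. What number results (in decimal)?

101 = (4,0,1)_5 → 4⁴ + 0⁴ + 1⁴ = 256 + 0 + 1 = 257
257 = (2,0,1,2)_5 → 2⁴ + 0⁴ + 1⁴ + 2⁴ = 16 + 0 + 1 + 16 = 33

33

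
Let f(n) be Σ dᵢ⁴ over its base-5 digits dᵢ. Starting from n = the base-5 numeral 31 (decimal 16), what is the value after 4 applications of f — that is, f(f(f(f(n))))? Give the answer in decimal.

244

16 = (3,1)_5 → 3⁴ + 1⁴ = 82
82 = (3,1,2)_5 → 3⁴ + 1⁴ + 2⁴ = 98
98 = (3,4,3)_5 → 3⁴ + 4⁴ + 3⁴ = 418
418 = (3,1,3,3)_5 → 3⁴ + 1⁴ + 3⁴ + 3⁴ = 244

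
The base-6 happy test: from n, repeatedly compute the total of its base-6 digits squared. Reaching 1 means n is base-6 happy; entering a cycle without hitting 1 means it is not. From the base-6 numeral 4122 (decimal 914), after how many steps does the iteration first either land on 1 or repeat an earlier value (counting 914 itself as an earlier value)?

9

914 = (4,1,2,2)_6 → 4² + 1² + 2² + 2² = 16 + 1 + 4 + 4 = 25
25 = (4,1)_6 → 4² + 1² = 16 + 1 = 17
17 = (2,5)_6 → 2² + 5² = 4 + 25 = 29
29 = (4,5)_6 → 4² + 5² = 16 + 25 = 41
41 = (1,0,5)_6 → 1² + 0² + 5² = 1 + 0 + 25 = 26
26 = (4,2)_6 → 4² + 2² = 16 + 4 = 20
20 = (3,2)_6 → 3² + 2² = 9 + 4 = 13
13 = (2,1)_6 → 2² + 1² = 4 + 1 = 5
5 = (5)_6 → 5² = 25  — 25 repeats.
That took 9 steps.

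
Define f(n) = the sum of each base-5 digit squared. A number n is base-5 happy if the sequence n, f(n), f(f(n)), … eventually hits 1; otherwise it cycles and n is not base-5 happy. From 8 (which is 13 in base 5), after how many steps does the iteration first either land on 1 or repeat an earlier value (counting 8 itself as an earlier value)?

4

8 = (1,3)_5 → 10
10 = (2,0)_5 → 4
4 = (4)_5 → 16
16 = (3,1)_5 → 10  — 10 repeats.
That took 4 steps.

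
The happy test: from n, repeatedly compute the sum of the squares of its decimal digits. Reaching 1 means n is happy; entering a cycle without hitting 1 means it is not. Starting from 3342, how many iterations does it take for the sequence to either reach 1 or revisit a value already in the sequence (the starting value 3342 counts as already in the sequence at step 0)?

11

3342 → 3² + 3² + 4² + 2² = 9 + 9 + 16 + 4 = 38
38 → 3² + 8² = 9 + 64 = 73
73 → 7² + 3² = 49 + 9 = 58
58 → 5² + 8² = 25 + 64 = 89
89 → 8² + 9² = 64 + 81 = 145
145 → 1² + 4² + 5² = 1 + 16 + 25 = 42
42 → 4² + 2² = 16 + 4 = 20
20 → 2² + 0² = 4 + 0 = 4
4 → 4² = 16
16 → 1² + 6² = 1 + 36 = 37
37 → 3² + 7² = 9 + 49 = 58  — 58 repeats.
That took 11 steps.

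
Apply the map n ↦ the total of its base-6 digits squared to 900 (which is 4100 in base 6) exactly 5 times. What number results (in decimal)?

900 = (4,1,0,0)_6 → 4² + 1² + 0² + 0² = 17
17 = (2,5)_6 → 2² + 5² = 29
29 = (4,5)_6 → 4² + 5² = 41
41 = (1,0,5)_6 → 1² + 0² + 5² = 26
26 = (4,2)_6 → 4² + 2² = 20

20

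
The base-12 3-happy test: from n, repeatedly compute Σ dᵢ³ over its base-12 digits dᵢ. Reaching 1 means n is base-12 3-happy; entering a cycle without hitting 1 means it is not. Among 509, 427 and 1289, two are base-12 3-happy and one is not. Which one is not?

1289

509: 509 → 368 → 736 → 190 → 1028 → 856 → 1520 → 1728 → 1  — reaches 1 (base-12 3-happy)
427: 427 → 1682 → 1851 → 1028 → 856 → 1520 → 1728 → 1  — reaches 1 (base-12 3-happy)
1289: 1289 → 1968 → 514 → 1243 → 1198 → 1539 → 1539  — repeats 1539 (not base-12 3-happy)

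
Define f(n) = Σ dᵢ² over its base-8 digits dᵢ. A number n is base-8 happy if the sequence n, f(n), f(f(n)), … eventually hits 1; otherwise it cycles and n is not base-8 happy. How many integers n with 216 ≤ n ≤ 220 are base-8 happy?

2

216: 216 → 18 → 8 → 1  — base-8 happy
217: 217 → 19 → 13 → 26 → 13  — not base-8 happy
218: 218 → 22 → 40 → 25 → 10 → 5 → 25  — not base-8 happy
219: 219 → 27 → 18 → 8 → 1  — base-8 happy
220: 220 → 34 → 20 → 20  — not base-8 happy
base-8 happy: 216, 219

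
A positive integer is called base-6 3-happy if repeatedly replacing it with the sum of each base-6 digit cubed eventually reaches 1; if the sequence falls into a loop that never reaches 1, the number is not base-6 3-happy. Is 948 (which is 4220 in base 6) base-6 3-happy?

948 = (4,2,2,0)_6 → 4³ + 2³ + 2³ + 0³ = 80
80 = (2,1,2)_6 → 2³ + 1³ + 2³ = 17
17 = (2,5)_6 → 2³ + 5³ = 133
133 = (3,4,1)_6 → 3³ + 4³ + 1³ = 92
92 = (2,3,2)_6 → 2³ + 3³ + 2³ = 43
43 = (1,1,1)_6 → 1³ + 1³ + 1³ = 3
3 = (3)_6 → 3³ = 27
27 = (4,3)_6 → 4³ + 3³ = 91
91 = (2,3,1)_6 → 2³ + 3³ + 1³ = 36
36 = (1,0,0)_6 → 1³ + 0³ + 0³ = 1  — reached 1.

base-6 3-happy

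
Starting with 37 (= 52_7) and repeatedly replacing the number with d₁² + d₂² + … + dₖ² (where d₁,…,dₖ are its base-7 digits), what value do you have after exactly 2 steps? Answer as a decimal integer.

17

37 = (5,2)_7 → 5² + 2² = 25 + 4 = 29
29 = (4,1)_7 → 4² + 1² = 16 + 1 = 17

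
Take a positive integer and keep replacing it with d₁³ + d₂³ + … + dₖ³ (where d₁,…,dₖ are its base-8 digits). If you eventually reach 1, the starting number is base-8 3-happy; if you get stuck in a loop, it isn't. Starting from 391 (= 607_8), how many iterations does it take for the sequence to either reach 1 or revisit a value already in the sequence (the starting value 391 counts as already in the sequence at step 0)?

6

391 = (6,0,7)_8 → 559
559 = (1,0,5,7)_8 → 469
469 = (7,2,5)_8 → 476
476 = (7,3,4)_8 → 434
434 = (6,6,2)_8 → 440
440 = (6,7,0)_8 → 559  — 559 repeats.
That took 6 steps.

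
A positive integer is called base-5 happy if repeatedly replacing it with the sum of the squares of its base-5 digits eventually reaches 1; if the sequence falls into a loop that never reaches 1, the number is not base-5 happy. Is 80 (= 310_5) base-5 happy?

not base-5 happy

80 = (3,1,0)_5 → 3² + 1² + 0² = 9 + 1 + 0 = 10
10 = (2,0)_5 → 2² + 0² = 4 + 0 = 4
4 = (4)_5 → 4² = 16
16 = (3,1)_5 → 3² + 1² = 9 + 1 = 10  — 10 already seen; the sequence cycles without reaching 1.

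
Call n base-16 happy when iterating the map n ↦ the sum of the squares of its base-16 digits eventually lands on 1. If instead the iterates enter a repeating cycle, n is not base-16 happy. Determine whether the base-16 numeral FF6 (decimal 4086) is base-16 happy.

base-16 happy

4086 = (15,15,6)_16 → 15² + 15² + 6² = 486
486 = (1,14,6)_16 → 1² + 14² + 6² = 233
233 = (14,9)_16 → 14² + 9² = 277
277 = (1,1,5)_16 → 1² + 1² + 5² = 27
27 = (1,11)_16 → 1² + 11² = 122
122 = (7,10)_16 → 7² + 10² = 149
149 = (9,5)_16 → 9² + 5² = 106
106 = (6,10)_16 → 6² + 10² = 136
136 = (8,8)_16 → 8² + 8² = 128
128 = (8,0)_16 → 8² + 0² = 64
64 = (4,0)_16 → 4² + 0² = 16
16 = (1,0)_16 → 1² + 0² = 1  — reached 1.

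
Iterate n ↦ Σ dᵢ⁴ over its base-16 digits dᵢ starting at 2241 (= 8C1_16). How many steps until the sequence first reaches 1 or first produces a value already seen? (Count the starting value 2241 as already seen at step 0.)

2241 = (8,12,1)_16 → 24833
24833 = (6,1,0,1)_16 → 1298
1298 = (5,1,2)_16 → 642
642 = (2,8,2)_16 → 4128
4128 = (1,0,2,0)_16 → 17
17 = (1,1)_16 → 2
2 = (2)_16 → 16
16 = (1,0)_16 → 1  — reached 1.
That took 8 steps.

8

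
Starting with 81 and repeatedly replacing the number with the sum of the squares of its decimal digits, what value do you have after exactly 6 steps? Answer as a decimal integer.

81 → 65
65 → 61
61 → 37
37 → 58
58 → 89
89 → 145

145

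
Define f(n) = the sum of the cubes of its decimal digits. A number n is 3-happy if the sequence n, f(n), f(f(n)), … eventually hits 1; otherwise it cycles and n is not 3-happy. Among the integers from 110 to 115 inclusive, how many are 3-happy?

110: 110 → 2 → 8 → 512 → 134 → 92 → 737 → 713 → 371 → 371  — not 3-happy
111: 111 → 3 → 27 → 351 → 153 → 153  — not 3-happy
112: 112 → 10 → 1  — 3-happy
113: 113 → 29 → 737 → 713 → 371 → 371  — not 3-happy
114: 114 → 66 → 432 → 99 → 1458 → 702 → 351 → 153 → 153  — not 3-happy
115: 115 → 127 → 352 → 160 → 217 → 352  — not 3-happy
3-happy: 112

1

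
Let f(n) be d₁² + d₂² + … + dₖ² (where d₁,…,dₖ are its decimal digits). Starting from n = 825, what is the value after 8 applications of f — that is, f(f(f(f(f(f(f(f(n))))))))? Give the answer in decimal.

89

825 → 93
93 → 90
90 → 81
81 → 65
65 → 61
61 → 37
37 → 58
58 → 89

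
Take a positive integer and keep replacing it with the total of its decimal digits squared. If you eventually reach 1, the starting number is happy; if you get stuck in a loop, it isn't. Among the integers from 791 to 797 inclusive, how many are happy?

791: 791 → 131 → 11 → 2 → 4 → 16 → 37 → 58 → 89 → 145 → 42 → 20 → 4  — not happy
792: 792 → 134 → 26 → 40 → 16 → 37 → 58 → 89 → 145 → 42 → 20 → 4 → 16  — not happy
793: 793 → 139 → 91 → 82 → 68 → 100 → 1  — happy
794: 794 → 146 → 53 → 34 → 25 → 29 → 85 → 89 → 145 → 42 → 20 → 4 → 16 → 37 → 58 → 89  — not happy
795: 795 → 155 → 51 → 26 → 40 → 16 → 37 → 58 → 89 → 145 → 42 → 20 → 4 → 16  — not happy
796: 796 → 166 → 73 → 58 → 89 → 145 → 42 → 20 → 4 → 16 → 37 → 58  — not happy
797: 797 → 179 → 131 → 11 → 2 → 4 → 16 → 37 → 58 → 89 → 145 → 42 → 20 → 4  — not happy
happy: 793

1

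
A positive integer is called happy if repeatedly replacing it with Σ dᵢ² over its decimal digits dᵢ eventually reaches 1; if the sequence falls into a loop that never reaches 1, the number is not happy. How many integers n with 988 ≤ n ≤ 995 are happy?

1

988: 988 → 209 → 85 → 89 → 145 → 42 → 20 → 4 → 16 → 37 → 58 → 89  (repeats 89)
989: 989 → 226 → 44 → 32 → 13 → 10 → 1  (reaches 1)
990: 990 → 162 → 41 → 17 → 50 → 25 → 29 → 85 → 89 → 145 → 42 → 20 → 4 → 16 → 37 → 58 → 89  (repeats 89)
991: 991 → 163 → 46 → 52 → 29 → 85 → 89 → 145 → 42 → 20 → 4 → 16 → 37 → 58 → 89  (repeats 89)
992: 992 → 166 → 73 → 58 → 89 → 145 → 42 → 20 → 4 → 16 → 37 → 58  (repeats 58)
993: 993 → 171 → 51 → 26 → 40 → 16 → 37 → 58 → 89 → 145 → 42 → 20 → 4 → 16  (repeats 16)
994: 994 → 178 → 114 → 18 → 65 → 61 → 37 → 58 → 89 → 145 → 42 → 20 → 4 → 16 → 37  (repeats 37)
995: 995 → 187 → 114 → 18 → 65 → 61 → 37 → 58 → 89 → 145 → 42 → 20 → 4 → 16 → 37  (repeats 37)
happy: 989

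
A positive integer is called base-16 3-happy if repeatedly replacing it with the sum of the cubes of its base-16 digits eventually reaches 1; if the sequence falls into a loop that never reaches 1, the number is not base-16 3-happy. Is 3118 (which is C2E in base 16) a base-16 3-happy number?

3118 = (12,2,14)_16 → 12³ + 2³ + 14³ = 4480
4480 = (1,1,8,0)_16 → 1³ + 1³ + 8³ + 0³ = 514
514 = (2,0,2)_16 → 2³ + 0³ + 2³ = 16
16 = (1,0)_16 → 1³ + 0³ = 1  — reached 1.

base-16 3-happy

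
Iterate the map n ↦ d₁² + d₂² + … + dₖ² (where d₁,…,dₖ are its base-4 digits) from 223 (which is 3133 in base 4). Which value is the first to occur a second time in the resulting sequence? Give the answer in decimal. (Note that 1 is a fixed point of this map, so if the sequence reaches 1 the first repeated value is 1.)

1

223 = (3,1,3,3)_4 → 3² + 1² + 3² + 3² = 28
28 = (1,3,0)_4 → 1² + 3² + 0² = 10
10 = (2,2)_4 → 2² + 2² = 8
8 = (2,0)_4 → 2² + 0² = 4
4 = (1,0)_4 → 1² + 0² = 1  — reached the fixed point 1.
1 → 1, so 1 is the first repeated value.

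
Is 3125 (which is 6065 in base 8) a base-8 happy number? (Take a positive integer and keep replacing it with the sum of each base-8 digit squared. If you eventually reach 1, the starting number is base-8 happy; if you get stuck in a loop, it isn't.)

3125 = (6,0,6,5)_8 → 6² + 0² + 6² + 5² = 97
97 = (1,4,1)_8 → 1² + 4² + 1² = 18
18 = (2,2)_8 → 2² + 2² = 8
8 = (1,0)_8 → 1² + 0² = 1  — reached 1.

base-8 happy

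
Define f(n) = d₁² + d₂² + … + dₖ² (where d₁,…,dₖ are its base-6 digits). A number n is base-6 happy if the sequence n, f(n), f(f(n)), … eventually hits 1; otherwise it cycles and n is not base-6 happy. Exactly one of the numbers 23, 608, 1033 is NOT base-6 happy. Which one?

23: 23 → 34 → 41 → 26 → 20 → 13 → 5 → 25 → 17 → 29 → 41  — repeats 41 (not base-6 happy)
608: 608 → 49 → 6 → 1  — reaches 1 (base-6 happy)
1033: 1033 → 49 → 6 → 1  — reaches 1 (base-6 happy)

23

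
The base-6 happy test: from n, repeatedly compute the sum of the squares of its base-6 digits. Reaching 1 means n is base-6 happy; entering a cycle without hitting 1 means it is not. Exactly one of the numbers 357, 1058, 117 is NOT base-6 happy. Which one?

357: 357 → 44 → 6 → 1  — reaches 1 (base-6 happy)
1058: 1058 → 49 → 6 → 1  — reaches 1 (base-6 happy)
117: 117 → 19 → 10 → 17 → 29 → 41 → 26 → 20 → 13 → 5 → 25 → 17  — repeats 17 (not base-6 happy)

117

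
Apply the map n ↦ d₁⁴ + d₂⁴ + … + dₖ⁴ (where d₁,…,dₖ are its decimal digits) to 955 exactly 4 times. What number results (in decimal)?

955 → 9⁴ + 5⁴ + 5⁴ = 7811
7811 → 7⁴ + 8⁴ + 1⁴ + 1⁴ = 6499
6499 → 6⁴ + 4⁴ + 9⁴ + 9⁴ = 14674
14674 → 1⁴ + 4⁴ + 6⁴ + 7⁴ + 4⁴ = 4210

4210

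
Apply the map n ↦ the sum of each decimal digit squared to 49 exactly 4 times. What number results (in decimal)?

49 → 4² + 9² = 97
97 → 9² + 7² = 130
130 → 1² + 3² + 0² = 10
10 → 1² + 0² = 1

1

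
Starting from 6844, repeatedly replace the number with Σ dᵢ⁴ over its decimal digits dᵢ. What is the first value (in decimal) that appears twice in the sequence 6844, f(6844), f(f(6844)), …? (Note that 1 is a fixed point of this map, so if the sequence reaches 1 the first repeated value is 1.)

6844 → 5904
5904 → 7442
7442 → 2929
2929 → 13154
13154 → 964
964 → 8113
8113 → 4179
4179 → 9219
9219 → 13139
13139 → 6725
6725 → 4338
4338 → 4514
4514 → 1138
1138 → 4179  — 4179 already appeared earlier.

4179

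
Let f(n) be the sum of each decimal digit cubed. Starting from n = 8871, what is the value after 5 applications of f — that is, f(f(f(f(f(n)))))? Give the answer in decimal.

8871 → 8³ + 8³ + 7³ + 1³ = 1368
1368 → 1³ + 3³ + 6³ + 8³ = 756
756 → 7³ + 5³ + 6³ = 684
684 → 6³ + 8³ + 4³ = 792
792 → 7³ + 9³ + 2³ = 1080

1080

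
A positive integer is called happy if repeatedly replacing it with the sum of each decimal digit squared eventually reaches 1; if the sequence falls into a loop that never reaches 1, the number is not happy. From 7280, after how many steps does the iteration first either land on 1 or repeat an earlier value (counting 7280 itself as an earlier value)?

7280 → 7² + 2² + 8² + 0² = 117
117 → 1² + 1² + 7² = 51
51 → 5² + 1² = 26
26 → 2² + 6² = 40
40 → 4² + 0² = 16
16 → 1² + 6² = 37
37 → 3² + 7² = 58
58 → 5² + 8² = 89
89 → 8² + 9² = 145
145 → 1² + 4² + 5² = 42
42 → 4² + 2² = 20
20 → 2² + 0² = 4
4 → 4² = 16  — 16 repeats.
That took 13 steps.

13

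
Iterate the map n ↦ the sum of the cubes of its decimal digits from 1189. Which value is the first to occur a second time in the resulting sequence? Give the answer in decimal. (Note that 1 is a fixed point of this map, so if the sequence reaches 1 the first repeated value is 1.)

1

1189 → 1243
1243 → 100
100 → 1  — reached the fixed point 1.
1 → 1, so 1 is the first repeated value.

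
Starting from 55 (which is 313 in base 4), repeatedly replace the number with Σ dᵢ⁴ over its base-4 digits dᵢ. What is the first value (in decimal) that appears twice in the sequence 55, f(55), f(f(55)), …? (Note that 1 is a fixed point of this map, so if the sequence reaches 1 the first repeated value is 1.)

55 = (3,1,3)_4 → 3⁴ + 1⁴ + 3⁴ = 81 + 1 + 81 = 163
163 = (2,2,0,3)_4 → 2⁴ + 2⁴ + 0⁴ + 3⁴ = 16 + 16 + 0 + 81 = 113
113 = (1,3,0,1)_4 → 1⁴ + 3⁴ + 0⁴ + 1⁴ = 1 + 81 + 0 + 1 = 83
83 = (1,1,0,3)_4 → 1⁴ + 1⁴ + 0⁴ + 3⁴ = 1 + 1 + 0 + 81 = 83  — 83 already appeared earlier.

83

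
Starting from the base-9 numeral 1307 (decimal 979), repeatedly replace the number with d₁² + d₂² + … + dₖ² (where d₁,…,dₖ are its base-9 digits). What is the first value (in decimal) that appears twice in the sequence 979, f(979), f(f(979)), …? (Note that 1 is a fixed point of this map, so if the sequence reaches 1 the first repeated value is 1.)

65

979 = (1,3,0,7)_9 → 1² + 3² + 0² + 7² = 1 + 9 + 0 + 49 = 59
59 = (6,5)_9 → 6² + 5² = 36 + 25 = 61
61 = (6,7)_9 → 6² + 7² = 36 + 49 = 85
85 = (1,0,4)_9 → 1² + 0² + 4² = 1 + 0 + 16 = 17
17 = (1,8)_9 → 1² + 8² = 1 + 64 = 65
65 = (7,2)_9 → 7² + 2² = 49 + 4 = 53
53 = (5,8)_9 → 5² + 8² = 25 + 64 = 89
89 = (1,0,8)_9 → 1² + 0² + 8² = 1 + 0 + 64 = 65  — 65 already appeared earlier.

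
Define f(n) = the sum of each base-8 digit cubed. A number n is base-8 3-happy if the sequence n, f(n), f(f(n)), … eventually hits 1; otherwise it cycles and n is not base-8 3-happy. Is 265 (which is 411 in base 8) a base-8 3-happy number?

base-8 3-happy

265 = (4,1,1)_8 → 4³ + 1³ + 1³ = 66
66 = (1,0,2)_8 → 1³ + 0³ + 2³ = 9
9 = (1,1)_8 → 1³ + 1³ = 2
2 = (2)_8 → 2³ = 8
8 = (1,0)_8 → 1³ + 0³ = 1  — reached 1.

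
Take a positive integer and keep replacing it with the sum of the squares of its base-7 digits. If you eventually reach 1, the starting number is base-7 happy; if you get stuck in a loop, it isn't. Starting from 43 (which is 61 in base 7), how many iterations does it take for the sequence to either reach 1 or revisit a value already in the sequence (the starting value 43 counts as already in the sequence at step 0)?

43 = (6,1)_7 → 6² + 1² = 36 + 1 = 37
37 = (5,2)_7 → 5² + 2² = 25 + 4 = 29
29 = (4,1)_7 → 4² + 1² = 16 + 1 = 17
17 = (2,3)_7 → 2² + 3² = 4 + 9 = 13
13 = (1,6)_7 → 1² + 6² = 1 + 36 = 37  — 37 repeats.
That took 5 steps.

5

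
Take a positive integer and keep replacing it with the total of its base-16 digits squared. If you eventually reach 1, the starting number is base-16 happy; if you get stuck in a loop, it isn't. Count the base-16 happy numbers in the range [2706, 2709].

1

2706: 2706 → 185 → 202 → 244 → 241 → 226 → 200 → 208 → 169 → 181 → 146 → 85 → 50 → 13 → 169  — not base-16 happy
2707: 2707 → 190 → 317 → 179 → 130 → 68 → 32 → 4 → 16 → 1  — base-16 happy
2708: 2708 → 197 → 169 → 181 → 146 → 85 → 50 → 13 → 169  — not base-16 happy
2709: 2709 → 206 → 340 → 42 → 104 → 100 → 52 → 25 → 82 → 29 → 170 → 200 → 208 → 169 → 181 → 146 → 85 → 50 → 13 → 169  — not base-16 happy
base-16 happy: 2707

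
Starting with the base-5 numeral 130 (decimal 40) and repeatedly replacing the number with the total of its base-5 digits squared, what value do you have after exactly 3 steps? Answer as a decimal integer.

40 = (1,3,0)_5 → 1² + 3² + 0² = 10
10 = (2,0)_5 → 2² + 0² = 4
4 = (4)_5 → 4² = 16

16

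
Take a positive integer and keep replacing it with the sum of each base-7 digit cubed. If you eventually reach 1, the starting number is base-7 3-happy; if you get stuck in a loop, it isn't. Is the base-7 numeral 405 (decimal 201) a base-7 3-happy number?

201 = (4,0,5)_7 → 4³ + 0³ + 5³ = 64 + 0 + 125 = 189
189 = (3,6,0)_7 → 3³ + 6³ + 0³ = 27 + 216 + 0 = 243
243 = (4,6,5)_7 → 4³ + 6³ + 5³ = 64 + 216 + 125 = 405
405 = (1,1,1,6)_7 → 1³ + 1³ + 1³ + 6³ = 1 + 1 + 1 + 216 = 219
219 = (4,3,2)_7 → 4³ + 3³ + 2³ = 64 + 27 + 8 = 99
99 = (2,0,1)_7 → 2³ + 0³ + 1³ = 8 + 0 + 1 = 9
9 = (1,2)_7 → 1³ + 2³ = 1 + 8 = 9  — 9 already seen; the sequence cycles without reaching 1.

not base-7 3-happy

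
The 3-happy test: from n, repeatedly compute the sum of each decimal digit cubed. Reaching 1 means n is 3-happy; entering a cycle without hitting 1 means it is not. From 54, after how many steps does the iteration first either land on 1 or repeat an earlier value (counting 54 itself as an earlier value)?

54 → 5³ + 4³ = 189
189 → 1³ + 8³ + 9³ = 1242
1242 → 1³ + 2³ + 4³ + 2³ = 81
81 → 8³ + 1³ = 513
513 → 5³ + 1³ + 3³ = 153
153 → 1³ + 5³ + 3³ = 153  — 153 repeats.
That took 6 steps.

6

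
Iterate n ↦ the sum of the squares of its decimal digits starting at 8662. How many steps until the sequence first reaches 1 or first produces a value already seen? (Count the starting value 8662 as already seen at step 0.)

15

8662 → 8² + 6² + 6² + 2² = 64 + 36 + 36 + 4 = 140
140 → 1² + 4² + 0² = 1 + 16 + 0 = 17
17 → 1² + 7² = 1 + 49 = 50
50 → 5² + 0² = 25 + 0 = 25
25 → 2² + 5² = 4 + 25 = 29
29 → 2² + 9² = 4 + 81 = 85
85 → 8² + 5² = 64 + 25 = 89
89 → 8² + 9² = 64 + 81 = 145
145 → 1² + 4² + 5² = 1 + 16 + 25 = 42
42 → 4² + 2² = 16 + 4 = 20
20 → 2² + 0² = 4 + 0 = 4
4 → 4² = 16
16 → 1² + 6² = 1 + 36 = 37
37 → 3² + 7² = 9 + 49 = 58
58 → 5² + 8² = 25 + 64 = 89  — 89 repeats.
That took 15 steps.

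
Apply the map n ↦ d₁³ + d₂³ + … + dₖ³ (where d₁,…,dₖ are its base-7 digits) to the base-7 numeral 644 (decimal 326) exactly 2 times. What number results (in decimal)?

2

326 = (6,4,4)_7 → 6³ + 4³ + 4³ = 344
344 = (1,0,0,1)_7 → 1³ + 0³ + 0³ + 1³ = 2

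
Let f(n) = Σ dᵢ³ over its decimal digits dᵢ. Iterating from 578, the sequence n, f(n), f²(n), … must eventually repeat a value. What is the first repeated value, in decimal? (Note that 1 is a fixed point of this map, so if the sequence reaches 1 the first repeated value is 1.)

578 → 5³ + 7³ + 8³ = 125 + 343 + 512 = 980
980 → 9³ + 8³ + 0³ = 729 + 512 + 0 = 1241
1241 → 1³ + 2³ + 4³ + 1³ = 1 + 8 + 64 + 1 = 74
74 → 7³ + 4³ = 343 + 64 = 407
407 → 4³ + 0³ + 7³ = 64 + 0 + 343 = 407  — 407 already appeared earlier.

407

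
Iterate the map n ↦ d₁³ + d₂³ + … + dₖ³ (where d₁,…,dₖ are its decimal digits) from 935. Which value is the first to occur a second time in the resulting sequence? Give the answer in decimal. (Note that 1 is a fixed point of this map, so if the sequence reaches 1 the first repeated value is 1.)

935 → 881
881 → 1025
1025 → 134
134 → 92
92 → 737
737 → 713
713 → 371
371 → 371  — 371 already appeared earlier.

371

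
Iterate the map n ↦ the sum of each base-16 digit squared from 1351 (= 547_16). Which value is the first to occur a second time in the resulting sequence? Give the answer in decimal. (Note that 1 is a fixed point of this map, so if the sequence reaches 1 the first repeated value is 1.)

1351 = (5,4,7)_16 → 5² + 4² + 7² = 90
90 = (5,10)_16 → 5² + 10² = 125
125 = (7,13)_16 → 7² + 13² = 218
218 = (13,10)_16 → 13² + 10² = 269
269 = (1,0,13)_16 → 1² + 0² + 13² = 170
170 = (10,10)_16 → 10² + 10² = 200
200 = (12,8)_16 → 12² + 8² = 208
208 = (13,0)_16 → 13² + 0² = 169
169 = (10,9)_16 → 10² + 9² = 181
181 = (11,5)_16 → 11² + 5² = 146
146 = (9,2)_16 → 9² + 2² = 85
85 = (5,5)_16 → 5² + 5² = 50
50 = (3,2)_16 → 3² + 2² = 13
13 = (13)_16 → 13² = 169  — 169 already appeared earlier.

169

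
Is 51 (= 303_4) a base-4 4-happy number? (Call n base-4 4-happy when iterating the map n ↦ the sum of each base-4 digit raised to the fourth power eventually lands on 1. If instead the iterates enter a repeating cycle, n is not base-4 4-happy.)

not base-4 4-happy

51 = (3,0,3)_4 → 3⁴ + 0⁴ + 3⁴ = 81 + 0 + 81 = 162
162 = (2,2,0,2)_4 → 2⁴ + 2⁴ + 0⁴ + 2⁴ = 16 + 16 + 0 + 16 = 48
48 = (3,0,0)_4 → 3⁴ + 0⁴ + 0⁴ = 81 + 0 + 0 = 81
81 = (1,1,0,1)_4 → 1⁴ + 1⁴ + 0⁴ + 1⁴ = 1 + 1 + 0 + 1 = 3
3 = (3)_4 → 3⁴ = 81  — 81 already seen; the sequence cycles without reaching 1.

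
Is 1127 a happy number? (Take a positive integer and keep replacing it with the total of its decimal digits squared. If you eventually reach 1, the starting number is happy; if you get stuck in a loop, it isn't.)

not happy

1127 → 1² + 1² + 2² + 7² = 1 + 1 + 4 + 49 = 55
55 → 5² + 5² = 25 + 25 = 50
50 → 5² + 0² = 25 + 0 = 25
25 → 2² + 5² = 4 + 25 = 29
29 → 2² + 9² = 4 + 81 = 85
85 → 8² + 5² = 64 + 25 = 89
89 → 8² + 9² = 64 + 81 = 145
145 → 1² + 4² + 5² = 1 + 16 + 25 = 42
42 → 4² + 2² = 16 + 4 = 20
20 → 2² + 0² = 4 + 0 = 4
4 → 4² = 16
16 → 1² + 6² = 1 + 36 = 37
37 → 3² + 7² = 9 + 49 = 58
58 → 5² + 8² = 25 + 64 = 89  — 89 already seen; the sequence cycles without reaching 1.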